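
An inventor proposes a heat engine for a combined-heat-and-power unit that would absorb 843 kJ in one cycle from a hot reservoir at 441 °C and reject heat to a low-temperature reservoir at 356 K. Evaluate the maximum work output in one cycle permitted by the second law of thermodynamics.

W_max ≈ 423 kJ

T_H = 441 °C → 441 + 273.15 = 714.15 K.
The upper bound on efficiency is η_max = 1 − T_C/T_H = 1 − 356.00/714.15 = 0.5015.
W_max = η_max · Q_H = 0.5015 × 843 = 423 kJ.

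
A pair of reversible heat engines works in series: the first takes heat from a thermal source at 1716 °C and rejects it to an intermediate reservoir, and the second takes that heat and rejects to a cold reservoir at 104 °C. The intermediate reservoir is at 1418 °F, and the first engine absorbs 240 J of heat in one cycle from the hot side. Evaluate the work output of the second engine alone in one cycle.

W₂ ≈ 80.4 J

T_H = 1716 °C → 1716 + 273.15 = 1989.15 K.
T_C = 104 °C → 104 + 273.15 = 377.15 K.
T_m = 1418 °F → (1418 − 32) × 5/9 = 770.00 °C = 1043.15 K.
Heat entering the second stage: Q_m = Q_H·(T_m/T_H) = 240 × 1043.15/1989.15 = 126 J.
Second-stage efficiency η₂ = 1 − T_C/T_m = 1 − 377.15/1043.15 = 0.6385, so W₂ = η₂·Q_m = 80.4 J.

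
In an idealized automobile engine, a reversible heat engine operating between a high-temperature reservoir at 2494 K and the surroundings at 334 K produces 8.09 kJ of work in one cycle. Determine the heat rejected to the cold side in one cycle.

For a reversible engine, η = 1 − T_C/T_H = 1 − 334.00/2494.00 = 0.8661.
Since Q_C/Q_H = T_C/T_H and Q_H = W/η, Q_C = W·T_C/(T_H − T_C) = 8.09 × 334.00/2160.00 = 1.25 kJ.

Q_C ≈ 1.25 kJ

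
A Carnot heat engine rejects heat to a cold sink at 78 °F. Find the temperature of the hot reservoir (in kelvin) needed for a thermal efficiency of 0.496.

T_C = 78 °F → (78 − 32) × 5/9 = 25.56 °C = 298.71 K.
From η = 1 − T_C/T_H, solving for T_H gives T_H = T_C/(1 − η) = 298.71/(1 − 0.496) = 592.7 K.

T_H ≈ 592.7 K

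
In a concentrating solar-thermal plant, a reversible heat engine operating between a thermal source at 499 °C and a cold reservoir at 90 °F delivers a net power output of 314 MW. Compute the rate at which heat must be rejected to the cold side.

T_H = 499 °C → 499 + 273.15 = 772.15 K.
T_C = 90 °F → (90 − 32) × 5/9 = 32.22 °C = 305.37 K.
The Carnot efficiency is η = 1 − T_C/T_H = 1 − 305.37/772.15 = 0.6045.
Since Q_C/Q_H = T_C/T_H and Q_H = W/η, Q_C = W·T_C/(T_H − T_C) = 314 × 305.37/466.78 = 205.4 MW.

Q̇_C ≈ 205.4 MW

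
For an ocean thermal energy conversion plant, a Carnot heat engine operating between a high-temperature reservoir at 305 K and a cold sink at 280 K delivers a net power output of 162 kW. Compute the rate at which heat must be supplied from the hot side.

Since the cycle is reversible, η = 1 − T_C/T_H = 1 − 280.00/305.00 = 0.0820.
Q_H = W/η = 162/0.0820 = 1980 kW.

Q̇_H ≈ 1980 kW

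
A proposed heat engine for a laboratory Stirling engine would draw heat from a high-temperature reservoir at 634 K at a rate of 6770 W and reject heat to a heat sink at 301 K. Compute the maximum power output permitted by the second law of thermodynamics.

By the Carnot theorem, η_max = 1 − T_C/T_H = 1 − 301.00/634.00 = 0.5252.
W_max = η_max · Q_H = 0.5252 × 6770 = 3556 W.

Ẇ_max ≈ 3556 W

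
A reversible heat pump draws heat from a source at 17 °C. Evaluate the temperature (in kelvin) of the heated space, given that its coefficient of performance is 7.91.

T_H ≈ 332.1 K

T_C = 17 °C → 17 + 273.15 = 290.15 K.
COP_HP = T_H/(T_H − T_C) ⇒ T_H = T_C·COP_HP/(COP_HP − 1) = 290.15 × 7.91/(7.91 − 1) = 332.1 K.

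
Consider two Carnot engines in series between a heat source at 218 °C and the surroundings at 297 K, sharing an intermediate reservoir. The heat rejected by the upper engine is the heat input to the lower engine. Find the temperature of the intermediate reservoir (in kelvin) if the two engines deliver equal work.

T_H = 218 °C → 218 + 273.15 = 491.15 K.
For reversible stages Q_m = Q_H·(T_m/T_H). Setting W₁ = Q_H(1 − T_m/T_H) equal to W₂ = Q_m(1 − T_C/T_m) = Q_H·(T_m − T_C)/T_H gives T_H − T_m = T_m − T_C, so T_m = (T_H + T_C)/2 = (491.15 + 297.00)/2 = 394.1 K.

T_m ≈ 394.1 K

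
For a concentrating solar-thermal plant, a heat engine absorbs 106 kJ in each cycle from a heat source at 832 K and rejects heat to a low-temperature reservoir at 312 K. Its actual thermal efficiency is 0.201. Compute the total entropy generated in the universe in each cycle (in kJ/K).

ΔS_univ ≈ 0.144 kJ/K

W = η·Q_H = 0.201 × 106 = 21.31 kJ, so Q_C = Q_H − W = 84.69 kJ.
The hot reservoir loses entropy Q_H/T_H = 106/832.00 = 0.1274 kJ/K; the cold reservoir gains Q_C/T_C = 84.69/312.00 = 0.2715 kJ/K.
ΔS_univ = −Q_H/T_H + Q_C/T_C = 0.144 kJ/K (> 0, since η = 0.201 < η_Carnot = 0.625).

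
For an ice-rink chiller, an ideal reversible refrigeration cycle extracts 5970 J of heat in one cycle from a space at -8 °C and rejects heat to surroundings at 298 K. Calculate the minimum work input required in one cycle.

T_C = -8 °C → -8 + 273.15 = 265.15 K.
COP_R = T_C/(T_H − T_C) = 265.15/32.85 = 8.0715.
W = Q_C/COP_R = 5970/8.0715 = 740 J.

W_in ≈ 740 J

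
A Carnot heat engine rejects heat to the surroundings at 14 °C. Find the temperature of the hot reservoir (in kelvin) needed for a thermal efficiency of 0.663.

T_H ≈ 852 K

T_C = 14 °C → 14 + 273.15 = 287.15 K.
From η = 1 − T_C/T_H, solving for T_H gives T_H = T_C/(1 − η) = 287.15/(1 − 0.663) = 852 K.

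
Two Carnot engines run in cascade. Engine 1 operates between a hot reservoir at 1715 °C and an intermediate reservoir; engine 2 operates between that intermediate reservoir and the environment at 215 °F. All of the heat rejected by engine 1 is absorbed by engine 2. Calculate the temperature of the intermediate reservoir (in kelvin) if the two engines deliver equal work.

T_m ≈ 1180 K

T_H = 1715 °C → 1715 + 273.15 = 1988.15 K.
T_C = 215 °F → (215 − 32) × 5/9 = 101.67 °C = 374.82 K.
For reversible stages Q_m = Q_H·(T_m/T_H). Setting W₁ = Q_H(1 − T_m/T_H) equal to W₂ = Q_m(1 − T_C/T_m) = Q_H·(T_m − T_C)/T_H gives T_H − T_m = T_m − T_C, so T_m = (T_H + T_C)/2 = (1988.15 + 374.82)/2 = 1180 K.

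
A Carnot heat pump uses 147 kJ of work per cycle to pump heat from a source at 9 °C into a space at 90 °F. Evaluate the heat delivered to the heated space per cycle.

Q_H ≈ 1930 kJ

T_H = 90 °F → (90 − 32) × 5/9 = 32.22 °C = 305.37 K.
T_C = 9 °C → 9 + 273.15 = 282.15 K.
The Carnot heat-pump COP is COP_HP = T_H/(T_H − T_C) = 305.37/23.22 = 13.1500.
Q_H = COP_HP · W = 13.1500 × 147 = 1930 kJ.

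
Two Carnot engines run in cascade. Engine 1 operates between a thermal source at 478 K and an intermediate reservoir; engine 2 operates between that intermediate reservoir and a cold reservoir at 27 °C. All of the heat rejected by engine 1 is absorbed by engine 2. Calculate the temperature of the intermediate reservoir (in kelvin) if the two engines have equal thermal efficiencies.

T_C = 27 °C → 27 + 273.15 = 300.15 K.
Equal efficiencies require 1 − T_m/T_H = 1 − T_C/T_m, i.e. T_m/T_H = T_C/T_m, so T_m = √(T_H·T_C) = √(478.00 × 300.15) = 378.8 K.

T_m ≈ 378.8 K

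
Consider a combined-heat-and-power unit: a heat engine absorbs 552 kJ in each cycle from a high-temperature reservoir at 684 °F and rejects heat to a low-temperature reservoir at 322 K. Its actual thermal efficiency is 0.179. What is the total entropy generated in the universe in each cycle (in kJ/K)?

T_H = 684 °F → (684 − 32) × 5/9 = 362.22 °C = 635.37 K.
W = η·Q_H = 0.179 × 552 = 98.81 kJ, so Q_C = Q_H − W = 453.2 kJ.
Entropy balance on the reservoirs: −Q_H/T_H = -0.8688 kJ/K, +Q_C/T_C = 1.407 kJ/K.
ΔS_univ = −Q_H/T_H + Q_C/T_C = 0.539 kJ/K (> 0, since η = 0.179 < η_Carnot = 0.493).

ΔS_univ ≈ 0.539 kJ/K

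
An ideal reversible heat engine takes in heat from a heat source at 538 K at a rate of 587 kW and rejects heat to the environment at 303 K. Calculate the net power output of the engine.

The Carnot efficiency is η = 1 − T_C/T_H = 1 − 303.00/538.00 = 0.4368.
W = η·Q_H = 0.4368 × 587 = 256 kW.

Ẇ ≈ 256 kW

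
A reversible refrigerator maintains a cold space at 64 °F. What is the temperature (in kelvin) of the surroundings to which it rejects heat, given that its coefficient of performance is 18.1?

T_H ≈ 307 K

T_C = 64 °F → (64 − 32) × 5/9 = 17.78 °C = 290.93 K.
COP_R = T_C/(T_H − T_C) ⇒ T_H = T_C·(1 + 1/COP_R) = 290.93 × (1 + 1/18.1) = 307 K.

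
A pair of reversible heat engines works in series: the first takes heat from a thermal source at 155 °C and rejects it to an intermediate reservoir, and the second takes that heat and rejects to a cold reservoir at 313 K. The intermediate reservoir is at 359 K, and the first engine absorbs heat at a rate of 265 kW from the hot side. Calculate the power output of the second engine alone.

T_H = 155 °C → 155 + 273.15 = 428.15 K.
Heat entering the second stage: Q_m = Q_H·(T_m/T_H) = 265 × 359.00/428.15 = 222.2 kW.
Second-stage efficiency η₂ = 1 − T_C/T_m = 1 − 313.00/359.00 = 0.1281, so W₂ = η₂·Q_m = 28.47 kW.

Ẇ₂ ≈ 28.47 kW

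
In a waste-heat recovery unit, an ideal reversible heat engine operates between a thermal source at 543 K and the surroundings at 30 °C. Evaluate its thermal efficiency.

T_C = 30 °C → 30 + 273.15 = 303.15 K.
η_rev = 1 − T_C/T_H = 1 − 303.15/543.00 = 0.442.

η ≈ 0.442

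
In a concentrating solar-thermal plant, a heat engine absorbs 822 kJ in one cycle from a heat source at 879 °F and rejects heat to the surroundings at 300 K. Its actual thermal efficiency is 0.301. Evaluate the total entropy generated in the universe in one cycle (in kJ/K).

ΔS_univ ≈ 0.8100 kJ/K

T_H = 879 °F → (879 − 32) × 5/9 = 470.56 °C = 743.71 K.
W = η·Q_H = 0.301 × 822 = 247.4 kJ, so Q_C = Q_H − W = 574.6 kJ.
The hot reservoir loses entropy Q_H/T_H = 822/743.71 = 1.105 kJ/K; the cold reservoir gains Q_C/T_C = 574.6/300.00 = 1.915 kJ/K.
ΔS_univ = −Q_H/T_H + Q_C/T_C = 0.8100 kJ/K (> 0, since η = 0.301 < η_Carnot = 0.597).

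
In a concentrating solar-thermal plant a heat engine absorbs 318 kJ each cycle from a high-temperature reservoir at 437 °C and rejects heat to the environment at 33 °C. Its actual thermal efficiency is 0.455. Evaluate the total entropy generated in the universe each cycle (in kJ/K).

ΔS_univ ≈ 0.118 kJ/K

T_H = 437 °C → 437 + 273.15 = 710.15 K.
T_C = 33 °C → 33 + 273.15 = 306.15 K.
W = η·Q_H = 0.455 × 318 = 144.7 kJ, so Q_C = Q_H − W = 173.3 kJ.
Entropy balance on the reservoirs: −Q_H/T_H = -0.4478 kJ/K, +Q_C/T_C = 0.5661 kJ/K.
ΔS_univ = −Q_H/T_H + Q_C/T_C = 0.118 kJ/K (> 0, since η = 0.455 < η_Carnot = 0.569).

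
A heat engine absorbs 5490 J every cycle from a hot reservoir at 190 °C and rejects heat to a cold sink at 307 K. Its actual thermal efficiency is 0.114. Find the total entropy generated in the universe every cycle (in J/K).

ΔS_univ ≈ 3.99 J/K

T_H = 190 °C → 190 + 273.15 = 463.15 K.
W = η·Q_H = 0.114 × 5490 = 625.9 J, so Q_C = Q_H − W = 4864 J.
The hot reservoir loses entropy Q_H/T_H = 5490/463.15 = 11.85 J/K; the cold reservoir gains Q_C/T_C = 4864/307.00 = 15.84 J/K.
ΔS_univ = −Q_H/T_H + Q_C/T_C = 3.99 J/K (> 0, since η = 0.114 < η_Carnot = 0.337).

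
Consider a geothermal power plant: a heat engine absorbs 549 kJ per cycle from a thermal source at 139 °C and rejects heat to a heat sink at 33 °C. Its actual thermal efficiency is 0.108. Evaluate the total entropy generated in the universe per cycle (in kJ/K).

T_H = 139 °C → 139 + 273.15 = 412.15 K.
T_C = 33 °C → 33 + 273.15 = 306.15 K.
W = η·Q_H = 0.108 × 549 = 59.29 kJ, so Q_C = Q_H − W = 489.7 kJ.
Reservoir entropy changes: ΔS_H = −Q_H/T_H = −549/412.15 = -1.332 kJ/K and ΔS_C = +Q_C/T_C = 489.7/306.15 = 1.600 kJ/K.
ΔS_univ = −Q_H/T_H + Q_C/T_C = 0.268 kJ/K (> 0, since η = 0.108 < η_Carnot = 0.257).

ΔS_univ ≈ 0.268 kJ/K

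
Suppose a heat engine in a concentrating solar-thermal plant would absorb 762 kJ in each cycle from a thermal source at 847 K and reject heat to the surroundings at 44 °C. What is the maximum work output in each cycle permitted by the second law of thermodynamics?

T_C = 44 °C → 44 + 273.15 = 317.15 K.
By the Carnot theorem, η_max = 1 − T_C/T_H = 1 − 317.15/847.00 = 0.6256.
W_max = η_max · Q_H = 0.6256 × 762 = 476.7 kJ.

W_max ≈ 476.7 kJ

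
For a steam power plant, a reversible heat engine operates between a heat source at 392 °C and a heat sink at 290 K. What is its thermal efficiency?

η ≈ 0.564

T_H = 392 °C → 392 + 273.15 = 665.15 K.
Since the cycle is reversible, η = 1 − T_C/T_H = 1 − 290.00/665.15 = 0.564.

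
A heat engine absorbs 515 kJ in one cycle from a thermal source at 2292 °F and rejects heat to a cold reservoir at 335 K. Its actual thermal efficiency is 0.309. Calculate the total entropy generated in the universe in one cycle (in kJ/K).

T_H = 2292 °F → (2292 − 32) × 5/9 = 1255.56 °C = 1528.71 K.
W = η·Q_H = 0.309 × 515 = 159.1 kJ, so Q_C = Q_H − W = 355.9 kJ.
Reservoir entropy changes: ΔS_H = −Q_H/T_H = −515/1528.71 = -0.3369 kJ/K and ΔS_C = +Q_C/T_C = 355.9/335.00 = 1.062 kJ/K.
ΔS_univ = −Q_H/T_H + Q_C/T_C = 0.7254 kJ/K (> 0, since η = 0.309 < η_Carnot = 0.781).

ΔS_univ ≈ 0.7254 kJ/K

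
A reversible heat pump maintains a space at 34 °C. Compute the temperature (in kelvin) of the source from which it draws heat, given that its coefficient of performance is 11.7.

T_H = 34 °C → 34 + 273.15 = 307.15 K.
COP_HP = T_H/(T_H − T_C) ⇒ T_C = T_H·(COP_HP − 1)/COP_HP = 307.15 × (11.7 − 1)/11.7 = 281 K.

T_C ≈ 281 K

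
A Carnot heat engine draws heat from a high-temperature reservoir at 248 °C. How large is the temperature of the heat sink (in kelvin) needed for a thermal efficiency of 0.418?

T_H = 248 °C → 248 + 273.15 = 521.15 K.
From η = 1 − T_C/T_H, T_C = T_H·(1 − η) = 521.15 × (1 − 0.418) = 303.3 K.

T_C ≈ 303.3 K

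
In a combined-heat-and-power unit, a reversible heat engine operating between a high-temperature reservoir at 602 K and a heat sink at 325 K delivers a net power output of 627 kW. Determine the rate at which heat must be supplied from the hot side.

For a reversible engine, η = 1 − T_C/T_H = 1 − 325.00/602.00 = 0.4601.
Q_H = W/η = 627/0.4601 = 1363 kW.

Q̇_H ≈ 1363 kW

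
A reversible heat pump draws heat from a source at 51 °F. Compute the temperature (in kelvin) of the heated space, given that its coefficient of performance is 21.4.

T_C = 51 °F → (51 − 32) × 5/9 = 10.56 °C = 283.71 K.
COP_HP = T_H/(T_H − T_C) ⇒ T_H = T_C·COP_HP/(COP_HP − 1) = 283.71 × 21.4/(21.4 − 1) = 298 K.

T_H ≈ 298 K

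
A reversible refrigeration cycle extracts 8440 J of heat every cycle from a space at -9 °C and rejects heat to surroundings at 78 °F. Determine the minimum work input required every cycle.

T_H = 78 °F → (78 − 32) × 5/9 = 25.56 °C = 298.71 K.
T_C = -9 °C → -9 + 273.15 = 264.15 K.
Carnot COP: COP_R = T_C/(T_H − T_C) = 264.15/34.56 = 7.6442.
W = Q_C/COP_R = 8440/7.6442 = 1100 J.

W_in ≈ 1100 J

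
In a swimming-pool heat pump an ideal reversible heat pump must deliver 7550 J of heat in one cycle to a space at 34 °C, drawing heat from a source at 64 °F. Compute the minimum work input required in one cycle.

T_H = 34 °C → 34 + 273.15 = 307.15 K.
T_C = 64 °F → (64 − 32) × 5/9 = 17.78 °C = 290.93 K.
COP_HP = T_H/(T_H − T_C) = 307.15/16.22 = 18.9339.
W = Q_H/COP_HP = 7550/18.9339 = 399 J.

W_in ≈ 399 J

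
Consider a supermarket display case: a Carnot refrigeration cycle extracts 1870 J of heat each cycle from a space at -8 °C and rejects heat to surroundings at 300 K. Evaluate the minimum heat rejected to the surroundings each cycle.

Q_H ≈ 2120 J

T_C = -8 °C → -8 + 273.15 = 265.15 K.
For a reversible cycle Q_H/Q_C = T_H/T_C, so Q_H = Q_C·T_H/T_C = 1870 × 300.00/265.15 = 2120 J.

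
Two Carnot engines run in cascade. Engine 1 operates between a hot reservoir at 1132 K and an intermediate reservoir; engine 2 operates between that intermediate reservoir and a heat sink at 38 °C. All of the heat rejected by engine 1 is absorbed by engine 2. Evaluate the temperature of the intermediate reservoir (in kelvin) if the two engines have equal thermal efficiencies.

T_C = 38 °C → 38 + 273.15 = 311.15 K.
Equal efficiencies require 1 − T_m/T_H = 1 − T_C/T_m, i.e. T_m/T_H = T_C/T_m, so T_m = √(T_H·T_C) = √(1132.00 × 311.15) = 593 K.

T_m ≈ 593 K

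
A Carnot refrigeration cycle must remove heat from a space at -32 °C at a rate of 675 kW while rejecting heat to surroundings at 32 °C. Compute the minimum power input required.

T_H = 32 °C → 32 + 273.15 = 305.15 K.
T_C = -32 °C → -32 + 273.15 = 241.15 K.
For a reversible refrigerator, COP_R = T_C/(T_H − T_C) = 241.15/64.00 = 3.7680.
W = Q_C/COP_R = 675/3.7680 = 179 kW.

Ẇ_in ≈ 179 kW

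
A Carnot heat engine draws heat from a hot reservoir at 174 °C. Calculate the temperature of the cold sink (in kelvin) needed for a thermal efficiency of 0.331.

T_H = 174 °C → 174 + 273.15 = 447.15 K.
From η = 1 − T_C/T_H, T_C = T_H·(1 − η) = 447.15 × (1 − 0.331) = 299 K.

T_C ≈ 299 K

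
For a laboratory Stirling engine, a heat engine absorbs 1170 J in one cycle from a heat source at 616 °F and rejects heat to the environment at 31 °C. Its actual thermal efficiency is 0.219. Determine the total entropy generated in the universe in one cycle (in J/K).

ΔS_univ ≈ 1.05 J/K

T_H = 616 °F → (616 − 32) × 5/9 = 324.44 °C = 597.59 K.
T_C = 31 °C → 31 + 273.15 = 304.15 K.
W = η·Q_H = 0.219 × 1170 = 256.2 J, so Q_C = Q_H − W = 913.8 J.
Reservoir entropy changes: ΔS_H = −Q_H/T_H = −1170/597.59 = -1.958 J/K and ΔS_C = +Q_C/T_C = 913.8/304.15 = 3.004 J/K.
ΔS_univ = −Q_H/T_H + Q_C/T_C = 1.05 J/K (> 0, since η = 0.219 < η_Carnot = 0.491).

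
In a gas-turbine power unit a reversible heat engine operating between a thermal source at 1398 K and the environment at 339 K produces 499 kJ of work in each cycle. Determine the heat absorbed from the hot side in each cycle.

Since the cycle is reversible, η = 1 − T_C/T_H = 1 − 339.00/1398.00 = 0.7575.
Q_H = W/η = 499/0.7575 = 658.7 kJ.

Q_H ≈ 658.7 kJ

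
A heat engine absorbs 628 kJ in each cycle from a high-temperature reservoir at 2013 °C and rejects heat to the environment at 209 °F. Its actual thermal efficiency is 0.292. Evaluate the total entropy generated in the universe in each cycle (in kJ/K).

T_H = 2013 °C → 2013 + 273.15 = 2286.15 K.
T_C = 209 °F → (209 − 32) × 5/9 = 98.33 °C = 371.48 K.
W = η·Q_H = 0.292 × 628 = 183.4 kJ, so Q_C = Q_H − W = 444.6 kJ.
Reservoir entropy changes: ΔS_H = −Q_H/T_H = −628/2286.15 = -0.2747 kJ/K and ΔS_C = +Q_C/T_C = 444.6/371.48 = 1.197 kJ/K.
ΔS_univ = −Q_H/T_H + Q_C/T_C = 0.922 kJ/K (> 0, since η = 0.292 < η_Carnot = 0.838).

ΔS_univ ≈ 0.922 kJ/K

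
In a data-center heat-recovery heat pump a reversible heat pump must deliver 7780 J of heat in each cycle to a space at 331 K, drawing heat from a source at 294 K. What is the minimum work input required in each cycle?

W_in ≈ 870 J

The Carnot heat-pump COP is COP_HP = T_H/(T_H − T_C) = 331.00/37.00 = 8.9459.
W = Q_H/COP_HP = 7780/8.9459 = 870 J.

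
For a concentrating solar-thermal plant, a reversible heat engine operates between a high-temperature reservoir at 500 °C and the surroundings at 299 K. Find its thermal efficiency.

η ≈ 0.6133

T_H = 500 °C → 500 + 273.15 = 773.15 K.
For a reversible engine, η = 1 − T_C/T_H = 1 − 299.00/773.15 = 0.6133.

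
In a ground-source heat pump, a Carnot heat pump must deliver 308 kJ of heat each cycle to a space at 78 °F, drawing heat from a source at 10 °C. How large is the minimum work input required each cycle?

T_H = 78 °F → (78 − 32) × 5/9 = 25.56 °C = 298.71 K.
T_C = 10 °C → 10 + 273.15 = 283.15 K.
The Carnot heat-pump COP is COP_HP = T_H/(T_H − T_C) = 298.71/15.56 = 19.2025.
W = Q_H/COP_HP = 308/19.2025 = 16.0 kJ.

W_in ≈ 16.0 kJ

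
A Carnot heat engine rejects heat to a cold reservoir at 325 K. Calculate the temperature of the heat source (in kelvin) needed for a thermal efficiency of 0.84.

T_H ≈ 2030 K

From η = 1 − T_C/T_H, solving for T_H gives T_H = T_C/(1 − η) = 325.00/(1 − 0.84) = 2030 K.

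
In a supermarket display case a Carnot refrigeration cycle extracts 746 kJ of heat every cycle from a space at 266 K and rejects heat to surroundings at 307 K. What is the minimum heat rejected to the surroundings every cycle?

For a reversible cycle Q_H/Q_C = T_H/T_C, so Q_H = Q_C·T_H/T_C = 746 × 307.00/266.00 = 861 kJ.

Q_H ≈ 861 kJ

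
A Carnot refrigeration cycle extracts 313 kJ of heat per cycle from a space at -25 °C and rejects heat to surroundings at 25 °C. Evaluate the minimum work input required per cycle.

T_H = 25 °C → 25 + 273.15 = 298.15 K.
T_C = -25 °C → -25 + 273.15 = 248.15 K.
Carnot COP: COP_R = T_C/(T_H − T_C) = 248.15/50.00 = 4.9630.
W = Q_C/COP_R = 313/4.9630 = 63.1 kJ.

W_in ≈ 63.1 kJ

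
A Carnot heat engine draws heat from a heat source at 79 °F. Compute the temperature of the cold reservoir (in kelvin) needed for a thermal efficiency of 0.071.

T_H = 79 °F → (79 − 32) × 5/9 = 26.11 °C = 299.26 K.
From η = 1 − T_C/T_H, T_C = T_H·(1 − η) = 299.26 × (1 − 0.071) = 278.0 K.

T_C ≈ 278.0 K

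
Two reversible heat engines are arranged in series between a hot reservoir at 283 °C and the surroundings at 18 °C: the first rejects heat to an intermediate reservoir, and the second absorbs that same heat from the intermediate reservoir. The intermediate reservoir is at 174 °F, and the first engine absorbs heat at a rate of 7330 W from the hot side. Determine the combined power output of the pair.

Ẇ_total ≈ 3490 W

T_H = 283 °C → 283 + 273.15 = 556.15 K.
T_C = 18 °C → 18 + 273.15 = 291.15 K.
Two reversible stages in series are equivalent to a single Carnot engine between T_H and T_C, so η_total = 1 − T_C/T_H = 1 − 291.15/556.15 = 0.4765.
W_total = η_total · Q_H = 0.4765 × 7330 = 3490 W.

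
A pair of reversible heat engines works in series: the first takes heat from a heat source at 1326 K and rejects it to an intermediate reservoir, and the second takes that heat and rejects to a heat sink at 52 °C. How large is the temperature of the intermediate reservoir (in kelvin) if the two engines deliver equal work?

T_C = 52 °C → 52 + 273.15 = 325.15 K.
For reversible stages Q_m = Q_H·(T_m/T_H). Setting W₁ = Q_H(1 − T_m/T_H) equal to W₂ = Q_m(1 − T_C/T_m) = Q_H·(T_m − T_C)/T_H gives T_H − T_m = T_m − T_C, so T_m = (T_H + T_C)/2 = (1326.00 + 325.15)/2 = 826 K.

T_m ≈ 826 K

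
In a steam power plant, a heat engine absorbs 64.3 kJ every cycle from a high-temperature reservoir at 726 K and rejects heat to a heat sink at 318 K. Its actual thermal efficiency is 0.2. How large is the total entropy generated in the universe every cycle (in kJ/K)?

W = η·Q_H = 0.2 × 64.3 = 12.86 kJ, so Q_C = Q_H − W = 51.44 kJ.
The hot reservoir loses entropy Q_H/T_H = 64.3/726.00 = 0.08857 kJ/K; the cold reservoir gains Q_C/T_C = 51.44/318.00 = 0.1618 kJ/K.
ΔS_univ = −Q_H/T_H + Q_C/T_C = 0.0732 kJ/K (> 0, since η = 0.2 < η_Carnot = 0.562).

ΔS_univ ≈ 0.0732 kJ/K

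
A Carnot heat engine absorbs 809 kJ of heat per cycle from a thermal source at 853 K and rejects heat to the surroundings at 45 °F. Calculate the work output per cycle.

T_C = 45 °F → (45 − 32) × 5/9 = 7.22 °C = 280.37 K.
Carnot efficiency: η = 1 − T_C/T_H = 1 − 280.37/853.00 = 0.6713.
W = η·Q_H = 0.6713 × 809 = 543 kJ.

W ≈ 543 kJ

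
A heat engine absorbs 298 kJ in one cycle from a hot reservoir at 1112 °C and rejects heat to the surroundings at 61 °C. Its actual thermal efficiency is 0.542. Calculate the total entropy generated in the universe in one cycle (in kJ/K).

T_H = 1112 °C → 1112 + 273.15 = 1385.15 K.
T_C = 61 °C → 61 + 273.15 = 334.15 K.
W = η·Q_H = 0.542 × 298 = 161.5 kJ, so Q_C = Q_H − W = 136.5 kJ.
The hot reservoir loses entropy Q_H/T_H = 298/1385.15 = 0.2151 kJ/K; the cold reservoir gains Q_C/T_C = 136.5/334.15 = 0.4085 kJ/K.
ΔS_univ = −Q_H/T_H + Q_C/T_C = 0.193 kJ/K (> 0, since η = 0.542 < η_Carnot = 0.759).

ΔS_univ ≈ 0.193 kJ/K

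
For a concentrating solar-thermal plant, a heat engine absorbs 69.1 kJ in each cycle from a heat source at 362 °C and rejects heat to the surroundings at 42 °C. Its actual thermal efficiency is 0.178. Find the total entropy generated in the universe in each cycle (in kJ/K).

T_H = 362 °C → 362 + 273.15 = 635.15 K.
T_C = 42 °C → 42 + 273.15 = 315.15 K.
W = η·Q_H = 0.178 × 69.1 = 12.30 kJ, so Q_C = Q_H − W = 56.80 kJ.
Entropy balance on the reservoirs: −Q_H/T_H = -0.1088 kJ/K, +Q_C/T_C = 0.1802 kJ/K.
ΔS_univ = −Q_H/T_H + Q_C/T_C = 0.0714 kJ/K (> 0, since η = 0.178 < η_Carnot = 0.504).

ΔS_univ ≈ 0.0714 kJ/K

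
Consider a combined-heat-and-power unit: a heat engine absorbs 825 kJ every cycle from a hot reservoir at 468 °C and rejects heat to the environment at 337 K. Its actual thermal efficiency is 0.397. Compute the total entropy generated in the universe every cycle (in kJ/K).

T_H = 468 °C → 468 + 273.15 = 741.15 K.
W = η·Q_H = 0.397 × 825 = 327.5 kJ, so Q_C = Q_H − W = 497.5 kJ.
The hot reservoir loses entropy Q_H/T_H = 825/741.15 = 1.113 kJ/K; the cold reservoir gains Q_C/T_C = 497.5/337.00 = 1.476 kJ/K.
ΔS_univ = −Q_H/T_H + Q_C/T_C = 0.363 kJ/K (> 0, since η = 0.397 < η_Carnot = 0.545).

ΔS_univ ≈ 0.363 kJ/K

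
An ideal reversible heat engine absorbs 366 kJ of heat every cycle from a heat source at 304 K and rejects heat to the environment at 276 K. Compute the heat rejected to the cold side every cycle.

η_rev = 1 − T_C/T_H = 1 − 276.00/304.00 = 0.0921.
For a reversible cycle Q_C/Q_H = T_C/T_H, so Q_C = 366 × 276.00/304.00 = 332.3 kJ.

Q_C ≈ 332.3 kJ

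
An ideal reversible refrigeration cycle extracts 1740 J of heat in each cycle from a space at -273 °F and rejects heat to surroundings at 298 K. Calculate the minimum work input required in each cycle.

W_in ≈ 3260 J

T_C = -273 °F → (-273 − 32) × 5/9 = -169.44 °C = 103.71 K.
Carnot COP: COP_R = T_C/(T_H − T_C) = 103.71/194.29 = 0.5338.
W = Q_C/COP_R = 1740/0.5338 = 3260 J.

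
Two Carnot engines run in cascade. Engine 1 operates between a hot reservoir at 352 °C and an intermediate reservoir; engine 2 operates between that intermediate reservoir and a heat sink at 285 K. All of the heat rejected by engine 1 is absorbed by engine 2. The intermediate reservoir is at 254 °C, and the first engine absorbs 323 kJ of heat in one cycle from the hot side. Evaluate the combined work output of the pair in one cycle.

W_total ≈ 175.7 kJ

T_H = 352 °C → 352 + 273.15 = 625.15 K.
Two reversible stages in series are equivalent to a single Carnot engine between T_H and T_C, so η_total = 1 − T_C/T_H = 1 − 285.00/625.15 = 0.5441.
W_total = η_total · Q_H = 0.5441 × 323 = 175.7 kJ.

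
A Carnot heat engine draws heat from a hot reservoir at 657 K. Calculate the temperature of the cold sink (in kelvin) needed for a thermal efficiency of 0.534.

T_C ≈ 306 K

From η = 1 − T_C/T_H, T_C = T_H·(1 − η) = 657.00 × (1 − 0.534) = 306 K.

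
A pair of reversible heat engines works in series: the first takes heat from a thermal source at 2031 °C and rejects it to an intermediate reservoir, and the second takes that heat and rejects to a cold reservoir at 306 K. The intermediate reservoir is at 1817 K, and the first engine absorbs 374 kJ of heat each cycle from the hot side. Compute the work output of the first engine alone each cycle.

T_H = 2031 °C → 2031 + 273.15 = 2304.15 K.
First-stage efficiency η₁ = 1 − T_m/T_H = 1 − 1817.00/2304.15 = 0.2114.
W₁ = η₁·Q_H = 0.2114 × 374 = 79.07 kJ.

W₁ ≈ 79.07 kJ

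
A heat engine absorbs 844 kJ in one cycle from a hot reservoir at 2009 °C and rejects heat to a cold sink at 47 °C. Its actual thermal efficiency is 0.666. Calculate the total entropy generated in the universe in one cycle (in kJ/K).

ΔS_univ ≈ 0.511 kJ/K

T_H = 2009 °C → 2009 + 273.15 = 2282.15 K.
T_C = 47 °C → 47 + 273.15 = 320.15 K.
W = η·Q_H = 0.666 × 844 = 562.1 kJ, so Q_C = Q_H − W = 281.9 kJ.
Reservoir entropy changes: ΔS_H = −Q_H/T_H = −844/2282.15 = -0.3698 kJ/K and ΔS_C = +Q_C/T_C = 281.9/320.15 = 0.8805 kJ/K.
ΔS_univ = −Q_H/T_H + Q_C/T_C = 0.511 kJ/K (> 0, since η = 0.666 < η_Carnot = 0.860).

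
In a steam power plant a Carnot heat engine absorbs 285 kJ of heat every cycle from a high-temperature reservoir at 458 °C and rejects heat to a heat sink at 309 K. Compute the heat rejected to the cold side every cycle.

T_H = 458 °C → 458 + 273.15 = 731.15 K.
Carnot efficiency: η = 1 − T_C/T_H = 1 − 309.00/731.15 = 0.5774.
For a reversible cycle Q_C/Q_H = T_C/T_H, so Q_C = 285 × 309.00/731.15 = 120 kJ.

Q_C ≈ 120 kJ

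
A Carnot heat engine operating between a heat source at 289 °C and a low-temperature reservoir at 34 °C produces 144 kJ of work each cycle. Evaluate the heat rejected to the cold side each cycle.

Q_C ≈ 173 kJ

T_H = 289 °C → 289 + 273.15 = 562.15 K.
T_C = 34 °C → 34 + 273.15 = 307.15 K.
Carnot efficiency: η = 1 − T_C/T_H = 1 − 307.15/562.15 = 0.4536.
Since Q_C/Q_H = T_C/T_H and Q_H = W/η, Q_C = W·T_C/(T_H − T_C) = 144 × 307.15/255.00 = 173 kJ.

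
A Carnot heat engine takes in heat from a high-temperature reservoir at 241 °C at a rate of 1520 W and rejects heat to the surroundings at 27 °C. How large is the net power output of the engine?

Ẇ ≈ 633 W

T_H = 241 °C → 241 + 273.15 = 514.15 K.
T_C = 27 °C → 27 + 273.15 = 300.15 K.
For a reversible engine, η = 1 − T_C/T_H = 1 − 300.15/514.15 = 0.4162.
W = η·Q_H = 0.4162 × 1520 = 633 W.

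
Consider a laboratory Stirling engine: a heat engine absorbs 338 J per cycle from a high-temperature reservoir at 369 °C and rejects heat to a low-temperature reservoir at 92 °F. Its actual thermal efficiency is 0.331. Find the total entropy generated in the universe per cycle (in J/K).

ΔS_univ ≈ 0.211 J/K

T_H = 369 °C → 369 + 273.15 = 642.15 K.
T_C = 92 °F → (92 − 32) × 5/9 = 33.33 °C = 306.48 K.
W = η·Q_H = 0.331 × 338 = 111.9 J, so Q_C = Q_H − W = 226.1 J.
The hot reservoir loses entropy Q_H/T_H = 338/642.15 = 0.5264 J/K; the cold reservoir gains Q_C/T_C = 226.1/306.48 = 0.7378 J/K.
ΔS_univ = −Q_H/T_H + Q_C/T_C = 0.211 J/K (> 0, since η = 0.331 < η_Carnot = 0.523).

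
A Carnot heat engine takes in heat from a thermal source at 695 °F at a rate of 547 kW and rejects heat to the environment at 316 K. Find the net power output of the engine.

Ẇ ≈ 278 kW

T_H = 695 °F → (695 − 32) × 5/9 = 368.33 °C = 641.48 K.
The Carnot efficiency is η = 1 − T_C/T_H = 1 − 316.00/641.48 = 0.5074.
W = η·Q_H = 0.5074 × 547 = 278 kW.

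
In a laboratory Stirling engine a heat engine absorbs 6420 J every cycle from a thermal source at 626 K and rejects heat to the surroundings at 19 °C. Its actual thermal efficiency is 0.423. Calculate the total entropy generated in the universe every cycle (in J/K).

ΔS_univ ≈ 2.424 J/K

T_C = 19 °C → 19 + 273.15 = 292.15 K.
W = η·Q_H = 0.423 × 6420 = 2716 J, so Q_C = Q_H − W = 3704 J.
Reservoir entropy changes: ΔS_H = −Q_H/T_H = −6420/626.00 = -10.26 J/K and ΔS_C = +Q_C/T_C = 3704/292.15 = 12.68 J/K.
ΔS_univ = −Q_H/T_H + Q_C/T_C = 2.424 J/K (> 0, since η = 0.423 < η_Carnot = 0.533).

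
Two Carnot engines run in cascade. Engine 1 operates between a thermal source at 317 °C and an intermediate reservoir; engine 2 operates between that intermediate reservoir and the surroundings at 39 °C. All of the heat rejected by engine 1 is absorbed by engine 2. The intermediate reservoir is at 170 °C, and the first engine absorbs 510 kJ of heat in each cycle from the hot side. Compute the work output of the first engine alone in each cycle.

W₁ ≈ 127 kJ

T_H = 317 °C → 317 + 273.15 = 590.15 K.
T_C = 39 °C → 39 + 273.15 = 312.15 K.
T_m = 170 °C → 170 + 273.15 = 443.15 K.
First-stage efficiency η₁ = 1 − T_m/T_H = 1 − 443.15/590.15 = 0.2491.
W₁ = η₁·Q_H = 0.2491 × 510 = 127 kJ.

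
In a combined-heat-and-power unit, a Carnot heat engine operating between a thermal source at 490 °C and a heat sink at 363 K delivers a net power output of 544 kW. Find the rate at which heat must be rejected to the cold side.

T_H = 490 °C → 490 + 273.15 = 763.15 K.
η_rev = 1 − T_C/T_H = 1 − 363.00/763.15 = 0.5243.
Since Q_C/Q_H = T_C/T_H and Q_H = W/η, Q_C = W·T_C/(T_H − T_C) = 544 × 363.00/400.15 = 493 kW.

Q̇_C ≈ 493 kW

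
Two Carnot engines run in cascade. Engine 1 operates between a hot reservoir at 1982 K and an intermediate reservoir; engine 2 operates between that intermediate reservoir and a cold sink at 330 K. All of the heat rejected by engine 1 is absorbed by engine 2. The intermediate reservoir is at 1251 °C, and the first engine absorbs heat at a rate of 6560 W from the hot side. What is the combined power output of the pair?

Two reversible stages in series are equivalent to a single Carnot engine between T_H and T_C, so η_total = 1 − T_C/T_H = 1 − 330.00/1982.00 = 0.8335.
W_total = η_total · Q_H = 0.8335 × 6560 = 5468 W.

Ẇ_total ≈ 5468 W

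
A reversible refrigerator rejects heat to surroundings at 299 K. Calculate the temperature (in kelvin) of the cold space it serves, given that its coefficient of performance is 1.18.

COP_R = T_C/(T_H − T_C) ⇒ T_C = T_H·COP_R/(1 + COP_R) = 299.00 × 1.18/(1 + 1.18) = 162 K.

T_C ≈ 162 K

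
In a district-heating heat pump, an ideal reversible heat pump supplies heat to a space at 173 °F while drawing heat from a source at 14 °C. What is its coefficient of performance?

COP_HP ≈ 5.46

T_H = 173 °F → (173 − 32) × 5/9 = 78.33 °C = 351.48 K.
T_C = 14 °C → 14 + 273.15 = 287.15 K.
The Carnot heat-pump COP is COP_HP = T_H/(T_H − T_C) = 351.48/(351.48 − 287.15) = 5.46.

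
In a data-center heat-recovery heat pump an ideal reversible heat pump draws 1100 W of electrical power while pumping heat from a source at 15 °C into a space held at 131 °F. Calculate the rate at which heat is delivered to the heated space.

T_H = 131 °F → (131 − 32) × 5/9 = 55.00 °C = 328.15 K.
T_C = 15 °C → 15 + 273.15 = 288.15 K.
For a reversible heat pump, COP_HP = T_H/(T_H − T_C) = 328.15/40.00 = 8.2037.
Q_H = COP_HP · W = 8.2037 × 1100 = 9024 W.

Q̇_H ≈ 9024 W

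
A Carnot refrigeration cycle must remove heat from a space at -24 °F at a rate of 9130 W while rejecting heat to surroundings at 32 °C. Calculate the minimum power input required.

T_H = 32 °C → 32 + 273.15 = 305.15 K.
T_C = -24 °F → (-24 − 32) × 5/9 = -31.11 °C = 242.04 K.
The reversible coefficient of performance is COP_R = T_C/(T_H − T_C) = 242.04/63.11 = 3.8351.
W = Q_C/COP_R = 9130/3.8351 = 2381 W.

Ẇ_in ≈ 2381 W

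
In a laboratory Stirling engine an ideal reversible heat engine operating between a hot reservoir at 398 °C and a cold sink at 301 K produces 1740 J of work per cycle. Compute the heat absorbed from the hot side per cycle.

T_H = 398 °C → 398 + 273.15 = 671.15 K.
For a reversible engine, η = 1 − T_C/T_H = 1 − 301.00/671.15 = 0.5515.
Q_H = W/η = 1740/0.5515 = 3155 J.

Q_H ≈ 3155 J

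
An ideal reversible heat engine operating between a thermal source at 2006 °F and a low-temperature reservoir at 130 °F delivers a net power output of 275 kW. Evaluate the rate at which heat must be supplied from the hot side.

Q̇_H ≈ 361 kW

T_H = 2006 °F → (2006 − 32) × 5/9 = 1096.67 °C = 1369.82 K.
T_C = 130 °F → (130 − 32) × 5/9 = 54.44 °C = 327.59 K.
Since the cycle is reversible, η = 1 − T_C/T_H = 1 − 327.59/1369.82 = 0.7608.
Q_H = W/η = 275/0.7608 = 361 kW.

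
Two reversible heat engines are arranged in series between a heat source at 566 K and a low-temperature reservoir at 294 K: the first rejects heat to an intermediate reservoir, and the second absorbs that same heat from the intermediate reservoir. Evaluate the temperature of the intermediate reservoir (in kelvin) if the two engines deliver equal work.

T_m ≈ 430 K

For reversible stages Q_m = Q_H·(T_m/T_H). Setting W₁ = Q_H(1 − T_m/T_H) equal to W₂ = Q_m(1 − T_C/T_m) = Q_H·(T_m − T_C)/T_H gives T_H − T_m = T_m − T_C, so T_m = (T_H + T_C)/2 = (566.00 + 294.00)/2 = 430 K.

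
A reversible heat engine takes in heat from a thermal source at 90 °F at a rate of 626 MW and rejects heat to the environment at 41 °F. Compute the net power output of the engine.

Ẇ ≈ 55.8 MW

T_H = 90 °F → (90 − 32) × 5/9 = 32.22 °C = 305.37 K.
T_C = 41 °F → (41 − 32) × 5/9 = 5.00 °C = 278.15 K.
The Carnot efficiency is η = 1 − T_C/T_H = 1 − 278.15/305.37 = 0.0891.
W = η·Q_H = 0.0891 × 626 = 55.8 MW.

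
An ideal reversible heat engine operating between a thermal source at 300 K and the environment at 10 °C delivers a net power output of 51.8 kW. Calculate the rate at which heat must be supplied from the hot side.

Q̇_H ≈ 922 kW

T_C = 10 °C → 10 + 273.15 = 283.15 K.
η_rev = 1 − T_C/T_H = 1 − 283.15/300.00 = 0.0562.
Q_H = W/η = 51.8/0.0562 = 922 kW.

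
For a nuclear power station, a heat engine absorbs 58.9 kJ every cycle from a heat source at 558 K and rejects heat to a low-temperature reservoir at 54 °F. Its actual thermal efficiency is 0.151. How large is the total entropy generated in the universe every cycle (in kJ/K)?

ΔS_univ ≈ 0.0697 kJ/K

T_C = 54 °F → (54 − 32) × 5/9 = 12.22 °C = 285.37 K.
W = η·Q_H = 0.151 × 58.9 = 8.894 kJ, so Q_C = Q_H − W = 50.01 kJ.
Reservoir entropy changes: ΔS_H = −Q_H/T_H = −58.9/558.00 = -0.1056 kJ/K and ΔS_C = +Q_C/T_C = 50.01/285.37 = 0.1752 kJ/K.
ΔS_univ = −Q_H/T_H + Q_C/T_C = 0.0697 kJ/K (> 0, since η = 0.151 < η_Carnot = 0.489).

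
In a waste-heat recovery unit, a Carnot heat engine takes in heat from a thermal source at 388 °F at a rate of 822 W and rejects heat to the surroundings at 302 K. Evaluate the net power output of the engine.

Ẇ ≈ 295 W

T_H = 388 °F → (388 − 32) × 5/9 = 197.78 °C = 470.93 K.
The Carnot efficiency is η = 1 − T_C/T_H = 1 − 302.00/470.93 = 0.3587.
W = η·Q_H = 0.3587 × 822 = 295 W.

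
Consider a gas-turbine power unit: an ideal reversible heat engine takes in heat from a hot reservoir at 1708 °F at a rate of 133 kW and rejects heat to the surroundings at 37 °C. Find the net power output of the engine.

Ẇ ≈ 98.75 kW

T_H = 1708 °F → (1708 − 32) × 5/9 = 931.11 °C = 1204.26 K.
T_C = 37 °C → 37 + 273.15 = 310.15 K.
The Carnot efficiency is η = 1 − T_C/T_H = 1 − 310.15/1204.26 = 0.7425.
W = η·Q_H = 0.7425 × 133 = 98.75 kW.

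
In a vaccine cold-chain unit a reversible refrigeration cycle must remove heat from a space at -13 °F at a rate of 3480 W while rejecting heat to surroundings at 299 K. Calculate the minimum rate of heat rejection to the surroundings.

T_C = -13 °F → (-13 − 32) × 5/9 = -25.00 °C = 248.15 K.
For a reversible cycle Q_H/Q_C = T_H/T_C, so Q_H = Q_C·T_H/T_C = 3480 × 299.00/248.15 = 4190 W.

Q̇_H ≈ 4190 W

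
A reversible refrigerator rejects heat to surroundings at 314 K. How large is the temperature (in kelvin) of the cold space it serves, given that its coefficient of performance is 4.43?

COP_R = T_C/(T_H − T_C) ⇒ T_C = T_H·COP_R/(1 + COP_R) = 314.00 × 4.43/(1 + 4.43) = 256 K.

T_C ≈ 256 K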